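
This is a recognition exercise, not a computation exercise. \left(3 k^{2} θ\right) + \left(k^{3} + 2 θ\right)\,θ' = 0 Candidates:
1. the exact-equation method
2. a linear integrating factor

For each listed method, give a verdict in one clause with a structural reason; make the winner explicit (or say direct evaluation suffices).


Verdict: the exact-equation method — check exactness first: here it holds (3 k^{2} θ, k^{3} + 2 θ have matching cross partials), so no integrating factor is needed.
- the exact-equation method: a fit — the right tool for this form.
- a linear integrating factor: the unknown enters nonlinearly (through a power, a denominator, or a transcendental function), which the linear integrating-factor recipe cannot absorb as-is — any repair would come from a preliminary substitution, not the factor.


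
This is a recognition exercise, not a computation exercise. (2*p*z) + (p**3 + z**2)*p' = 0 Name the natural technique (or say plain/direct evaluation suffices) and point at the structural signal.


Best approach: the exact-equation method — take the mixed partials of 2*p*z and p**3 + z**2: they are equal, which certifies an exact differential.


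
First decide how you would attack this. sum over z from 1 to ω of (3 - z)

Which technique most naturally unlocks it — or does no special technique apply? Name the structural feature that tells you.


Best approach: no special technique — recognize the absence of structure: constant-multiple powers of z summed plainly, no special method required.


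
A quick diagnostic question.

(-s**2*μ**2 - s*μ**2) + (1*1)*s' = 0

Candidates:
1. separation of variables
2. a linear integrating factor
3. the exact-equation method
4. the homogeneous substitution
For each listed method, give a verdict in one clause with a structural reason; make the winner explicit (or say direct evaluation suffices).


Best approach: separation of variables — solved for the derivative, the right side splits multiplicatively into a function of each variable alone — divide and integrate each side. A Bernoulli rewrite would carry it as the equation stands — separating the variables needs no rearrangement either.
- separation of variables — applies; the problem has the shape this method handles.
- a linear integrating factor: a nonlinear term in the unknown puts this outside the integrating-factor template.
- the exact-equation method: the mixed-partials test fails on this split — it is not an exact differential as presented.
- the homogeneous substitution — solved for the derivative, the right side changes under joint scaling of the two variables.


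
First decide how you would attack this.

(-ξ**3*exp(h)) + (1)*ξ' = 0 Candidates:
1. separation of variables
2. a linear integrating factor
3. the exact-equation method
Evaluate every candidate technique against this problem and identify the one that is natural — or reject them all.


Best approach: separation of variables — separating collects all ξ-dependence with the derivative and leaves all h-dependence opposite: variables separate.
- separation of variables — a fit — the right tool for this form.
- a linear integrating factor — the unknown enters nonlinearly (through a power, a denominator, or a transcendental function), which the linear integrating-factor recipe cannot absorb as-is — any repair would come from a preliminary substitution, not the factor.
- the exact-equation method: the cross partial derivatives disagree, so no single potential exists.


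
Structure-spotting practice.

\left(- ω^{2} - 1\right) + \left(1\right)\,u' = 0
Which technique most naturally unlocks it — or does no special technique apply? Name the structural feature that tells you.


Method: no special technique — the slope is a function of ω alone, so integrate both sides directly.


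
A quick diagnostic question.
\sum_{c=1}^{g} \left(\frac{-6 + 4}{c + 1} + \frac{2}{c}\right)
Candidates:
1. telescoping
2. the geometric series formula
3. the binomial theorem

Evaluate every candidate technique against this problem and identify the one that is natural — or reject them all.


Best approach: telescoping — the summand is \frac{2}{c} minus the same expression shifted by one, so consecutive terms cancel in pairs.
- telescoping: applicable, and directly so.
- the geometric series formula: there is no constant term-to-term ratio.
- the binomial theorem — no binomial coefficients pair with matched powers.


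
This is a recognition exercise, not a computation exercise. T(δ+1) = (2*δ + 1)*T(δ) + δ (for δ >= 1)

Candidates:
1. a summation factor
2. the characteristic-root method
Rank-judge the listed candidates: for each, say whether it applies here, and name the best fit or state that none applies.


Technique: a summation factor — with the index-dependent coefficient 2*δ + 1, dividing by the cumulative product turns the left side into a pure difference.
- a summation factor: applies; the problem has the shape this method handles.
- the characteristic-root method — an index-dependent weight blocks the pure exponential ansatz.


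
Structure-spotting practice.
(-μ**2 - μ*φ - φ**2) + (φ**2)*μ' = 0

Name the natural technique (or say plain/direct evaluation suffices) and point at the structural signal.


Method: the homogeneous substitution — solved for the derivative, the right side is unchanged under scaling φ and μ together — it depends only on the ratio μ/φ, so substitute a single ratio variable.


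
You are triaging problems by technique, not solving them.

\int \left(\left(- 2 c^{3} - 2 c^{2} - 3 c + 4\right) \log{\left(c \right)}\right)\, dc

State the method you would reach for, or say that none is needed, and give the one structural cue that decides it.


Technique: integration by parts — the logarithm \log{\left(c \right)} has no power-rule antiderivative to read off directly, but its derivative is algebraic — so differentiate \log{\left(c \right)} and integrate the polynomial factor - 2 c^{3} - 2 c^{2} - 3 c + 4.


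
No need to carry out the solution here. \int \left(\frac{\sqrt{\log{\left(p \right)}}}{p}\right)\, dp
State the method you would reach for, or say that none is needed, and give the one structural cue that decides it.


Method: u-substitution — collected, the integrand has one factor that is, up to a constant, the derivative of an inner expression the rest depends on — substitute for that inner expression.


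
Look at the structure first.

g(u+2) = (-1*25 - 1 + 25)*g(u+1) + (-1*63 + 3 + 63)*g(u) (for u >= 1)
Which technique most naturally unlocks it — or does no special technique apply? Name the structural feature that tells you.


Technique: the characteristic-root method — constant coefficients and linearity mean the ansatz r^u reduces it to solving the characteristic polynomial.


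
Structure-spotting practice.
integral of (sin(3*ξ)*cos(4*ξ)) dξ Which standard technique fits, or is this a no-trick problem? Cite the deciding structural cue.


Best approach: a trigonometric identity — split sin(3*ξ)*cos(4*ξ) with the angle-addition identities: the resulting sum integrates term by term.


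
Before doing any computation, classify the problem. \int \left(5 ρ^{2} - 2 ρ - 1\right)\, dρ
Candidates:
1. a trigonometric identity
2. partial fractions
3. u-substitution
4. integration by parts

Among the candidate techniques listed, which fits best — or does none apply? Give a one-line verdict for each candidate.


Diagnosis: no special technique — the integrand is a sum of constant multiples of powers of ρ — integrate term by term.
- a trigonometric identity: there is no trigonometric structure at all — the integrand carries no sine or cosine to rewrite.
- partial fractions: the expression is not a ratio of polynomials that decomposes further.
- u-substitution — no substitution does more than relabel what direct integration already handles.
- integration by parts — parts would only shuffle a directly integrable integrand.


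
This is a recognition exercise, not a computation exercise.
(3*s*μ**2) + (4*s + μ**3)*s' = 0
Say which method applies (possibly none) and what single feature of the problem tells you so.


Diagnosis: the exact-equation method — d/ds of 3*s*μ**2 equals d/dμ of 4*s + μ**3: the form is a total differential of one potential — integrate it exactly.


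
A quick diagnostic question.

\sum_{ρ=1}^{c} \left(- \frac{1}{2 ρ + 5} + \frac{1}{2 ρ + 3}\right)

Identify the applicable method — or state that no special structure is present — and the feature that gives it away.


Diagnosis: telescoping — the piece each term subtracts is \frac{1}{2 ρ + 3} advanced by one index, and it reappears with a plus sign leading the following term — the sum collapses to its boundary terms.


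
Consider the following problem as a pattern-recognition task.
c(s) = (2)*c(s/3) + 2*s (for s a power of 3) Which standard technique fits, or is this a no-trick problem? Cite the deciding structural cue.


Method: the master substitution — a divide-and-conquer shape: argument s/3, so change variables with s = 3^m and solve the linear version.


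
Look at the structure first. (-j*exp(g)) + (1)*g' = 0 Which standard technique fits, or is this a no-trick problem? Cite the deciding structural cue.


Diagnosis: separation of variables — one side of the product carries the independent variable, the other the unknown — the textbook separation shape.


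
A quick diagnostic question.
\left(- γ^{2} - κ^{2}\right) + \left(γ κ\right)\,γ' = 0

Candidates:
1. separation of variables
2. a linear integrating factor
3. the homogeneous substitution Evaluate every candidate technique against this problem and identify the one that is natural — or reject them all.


Method: the homogeneous substitution — the slope's numerator and denominator have matching total degree, so it depends only on γ/κ and the ratio substitution collapses it. This doubles as a Bernoulli equation in the unknown as written; the homogeneous route needs no setup at all.
- separation of variables — the two dependences are entangled, not a clean product of one-variable pieces.
- a linear integrating factor — a nonlinear term in the unknown puts this outside the integrating-factor template.
- the homogeneous substitution — applicable, and directly so.


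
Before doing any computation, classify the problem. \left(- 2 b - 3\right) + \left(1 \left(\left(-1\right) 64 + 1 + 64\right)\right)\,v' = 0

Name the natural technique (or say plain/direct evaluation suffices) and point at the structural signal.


Technique: no special technique — the slope is a function of b alone, so integrate both sides directly.


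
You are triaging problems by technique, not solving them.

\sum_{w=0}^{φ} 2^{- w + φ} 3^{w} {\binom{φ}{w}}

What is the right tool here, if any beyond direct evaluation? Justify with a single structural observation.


Best approach: the binomial theorem — the binomial coefficients weight matched powers of 3 and 2, which is exactly the expansion of a binomial power.


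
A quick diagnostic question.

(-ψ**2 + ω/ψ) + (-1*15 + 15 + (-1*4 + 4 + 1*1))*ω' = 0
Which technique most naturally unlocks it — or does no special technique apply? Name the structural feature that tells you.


Verdict: a linear integrating factor — the unknown enters only to the first power against a nonzero forcing term — the integrating-factor template applies directly.


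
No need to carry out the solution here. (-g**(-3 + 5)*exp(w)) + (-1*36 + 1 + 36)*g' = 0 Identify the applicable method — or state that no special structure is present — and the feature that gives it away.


Best approach: separation of variables — one side of the product carries the independent variable, the other the unknown — the textbook separation shape.


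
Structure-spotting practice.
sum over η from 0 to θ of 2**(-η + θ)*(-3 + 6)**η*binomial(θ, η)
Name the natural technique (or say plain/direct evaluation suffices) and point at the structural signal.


Best approach: the binomial theorem — binomial coefficients against complementary powers of (-3 + 6) and 2: recognize the binomial expansion and resum.


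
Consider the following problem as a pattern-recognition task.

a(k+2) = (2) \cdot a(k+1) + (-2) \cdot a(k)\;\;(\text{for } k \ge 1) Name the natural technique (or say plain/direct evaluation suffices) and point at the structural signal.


Method: the characteristic-root method — linear, homogeneous, constant coefficients: solutions of the form r^k exist — find the roots of the characteristic polynomial.


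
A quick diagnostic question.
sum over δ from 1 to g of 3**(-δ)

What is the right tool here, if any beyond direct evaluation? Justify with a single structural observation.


Technique: the geometric series formula — consecutive terms stand in a fixed index-free ratio — the geometric sum formula closes it.


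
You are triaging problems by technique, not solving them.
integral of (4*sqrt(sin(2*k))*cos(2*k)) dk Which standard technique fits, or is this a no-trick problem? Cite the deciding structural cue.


Verdict: u-substitution — collected, the integrand has one factor that is, up to a constant, the derivative of an inner expression the rest depends on — substitute for that inner expression.


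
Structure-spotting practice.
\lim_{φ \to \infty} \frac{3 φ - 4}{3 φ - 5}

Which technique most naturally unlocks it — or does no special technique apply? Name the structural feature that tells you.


Best approach: dominant-term comparison — growth-rate triage: the leading powers of φ decide the limit, everything else is noise. l'Hôpital's at-infinity variant applies to the expression viewed as a single quotient; the leading-term comparison is the direct route.


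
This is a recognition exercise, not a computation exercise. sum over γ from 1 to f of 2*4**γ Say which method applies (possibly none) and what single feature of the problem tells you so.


Technique: the geometric series formula — each summand is the previous one scaled by 4; that constant multiplier is itself the geometric structure.


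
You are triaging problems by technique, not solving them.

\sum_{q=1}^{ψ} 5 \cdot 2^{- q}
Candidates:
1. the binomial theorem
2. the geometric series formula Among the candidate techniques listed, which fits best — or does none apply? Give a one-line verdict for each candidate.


Technique: the geometric series formula — consecutive terms stand in a fixed index-free ratio — the geometric sum formula closes it.
- the binomial theorem: no binomial coefficients pair up with complementary powers here.
- the geometric series formula — yes, a natural case for it.


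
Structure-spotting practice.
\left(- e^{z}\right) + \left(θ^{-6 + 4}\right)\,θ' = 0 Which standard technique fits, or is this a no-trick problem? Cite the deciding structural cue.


Best approach: separation of variables — one side of the product carries the independent variable, the other the unknown — the textbook separation shape. An exactness check succeeds on this form as well — separation and the potential function arrive at the same answer, separation more directly.


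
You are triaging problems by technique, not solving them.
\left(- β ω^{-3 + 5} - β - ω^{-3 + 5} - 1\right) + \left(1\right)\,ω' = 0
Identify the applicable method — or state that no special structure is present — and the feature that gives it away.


Verdict: separation of variables — solved for the derivative, the right side splits multiplicatively into a function of each variable alone — divide and integrate each side.


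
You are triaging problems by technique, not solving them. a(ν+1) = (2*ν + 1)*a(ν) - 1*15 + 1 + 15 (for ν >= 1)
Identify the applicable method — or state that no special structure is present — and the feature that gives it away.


Technique: a summation factor — one step of memory with a weight 2*ν + 1 that changes as the index grows — the summation-factor construction is built for this.


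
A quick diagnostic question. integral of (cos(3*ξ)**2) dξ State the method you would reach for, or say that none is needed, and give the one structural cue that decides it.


Diagnosis: a trigonometric identity — the even exponent on cos(3*ξ)**2 signals one move: rewrite via cos of the doubled angle.


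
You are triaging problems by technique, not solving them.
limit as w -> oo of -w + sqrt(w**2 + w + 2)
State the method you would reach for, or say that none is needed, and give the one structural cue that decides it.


Best approach: conjugate multiplication — an infinity-minus-infinity difference with a surviving radical — multiply by the conjugate to cancel the divergence.


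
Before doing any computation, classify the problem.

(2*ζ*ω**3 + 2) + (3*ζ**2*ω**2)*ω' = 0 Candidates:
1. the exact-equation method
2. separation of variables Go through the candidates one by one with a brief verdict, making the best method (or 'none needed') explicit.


Verdict: the exact-equation method — equality of cross partials is the green light — assemble the potential function term by term.
- the exact-equation method: applicable, and directly so.
- separation of variables: the two dependences do not factor apart.


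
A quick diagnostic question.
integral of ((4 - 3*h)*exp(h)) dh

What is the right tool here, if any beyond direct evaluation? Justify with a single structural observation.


Verdict: integration by parts — 4 - 3*h dies after finitely many derivatives while exp(h) cycles under integration — the tabular/parts setup.


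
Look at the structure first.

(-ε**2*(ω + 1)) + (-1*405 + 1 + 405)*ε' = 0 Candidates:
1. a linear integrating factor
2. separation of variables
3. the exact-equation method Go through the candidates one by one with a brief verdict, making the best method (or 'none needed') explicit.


Best approach: separation of variables — one side of the product carries the independent variable, the other the unknown — the textbook separation shape.
- a linear integrating factor: the unknown enters nonlinearly (through a power, a denominator, or a transcendental function), which the linear integrating-factor recipe cannot absorb as-is — any repair would come from a preliminary substitution, not the factor.
- separation of variables: applies; the problem has the shape this method handles.
- the exact-equation method: no potential function has this form as its differential, as written.


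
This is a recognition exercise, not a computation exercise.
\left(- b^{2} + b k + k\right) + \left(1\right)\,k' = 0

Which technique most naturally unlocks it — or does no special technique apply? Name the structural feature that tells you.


Diagnosis: a linear integrating factor — the unknown enters only to the first power against a nonzero forcing term — the integrating-factor template applies directly.


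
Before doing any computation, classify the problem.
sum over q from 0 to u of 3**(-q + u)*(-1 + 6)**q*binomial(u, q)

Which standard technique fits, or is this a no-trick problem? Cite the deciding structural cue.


Verdict: the binomial theorem — binomial(u, q) weighting matched powers of (-1 + 6) and 3 is the expanded form of ((-1 + 6) + 3)^u — fold it back up.


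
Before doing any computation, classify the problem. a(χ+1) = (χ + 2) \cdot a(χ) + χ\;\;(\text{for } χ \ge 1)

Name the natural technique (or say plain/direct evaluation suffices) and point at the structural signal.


Verdict: a summation factor — normalize by the running product of χ + 2: the left side becomes a difference, and differences sum.


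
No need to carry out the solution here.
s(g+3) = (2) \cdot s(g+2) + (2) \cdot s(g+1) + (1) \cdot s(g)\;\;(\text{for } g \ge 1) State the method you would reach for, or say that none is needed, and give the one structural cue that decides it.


Verdict: the characteristic-root method — fixed numeric weights on consecutive terms and no forcing term added: the root method in its home territory.


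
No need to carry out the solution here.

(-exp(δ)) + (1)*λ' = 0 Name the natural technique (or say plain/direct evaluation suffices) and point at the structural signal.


Method: no special technique — solved for the derivative, no λ appears — this is antidifferentiation in δ wearing ODE clothing.


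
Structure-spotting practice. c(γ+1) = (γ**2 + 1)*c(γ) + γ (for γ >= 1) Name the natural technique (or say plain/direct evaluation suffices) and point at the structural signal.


Best approach: a summation factor — first-order, linear, moving coefficient γ**2 + 1: the discrete analogue of an integrating factor handles it.


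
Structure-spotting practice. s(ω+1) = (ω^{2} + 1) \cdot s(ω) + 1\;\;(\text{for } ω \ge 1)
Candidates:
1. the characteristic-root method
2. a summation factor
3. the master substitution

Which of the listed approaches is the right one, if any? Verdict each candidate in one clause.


Diagnosis: a summation factor — rescale the sequence by the product of the weights ω^{2} + 1 so far — the recurrence collapses to a plain running sum.
- the characteristic-root method: an index-dependent weight blocks the pure exponential ansatz.
- a summation factor — yes, a natural case for it.
- the master substitution: there is no divide-the-index recursive argument.


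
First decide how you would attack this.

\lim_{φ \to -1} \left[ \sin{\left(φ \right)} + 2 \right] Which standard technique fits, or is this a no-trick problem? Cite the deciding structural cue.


Verdict: no special technique — no vanishing denominator and no indeterminate clash at the point — evaluation is immediate.


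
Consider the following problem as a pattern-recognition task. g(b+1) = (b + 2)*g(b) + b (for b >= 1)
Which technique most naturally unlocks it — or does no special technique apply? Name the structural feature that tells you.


Best approach: a summation factor — because the multiplier b + 2 is index-dependent, divide through by its running product and sum the resulting differences.


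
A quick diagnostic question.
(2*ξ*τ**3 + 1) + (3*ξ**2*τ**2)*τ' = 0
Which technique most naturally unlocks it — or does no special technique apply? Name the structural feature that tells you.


Verdict: the exact-equation method — equality of cross partials is the green light — assemble the potential function term by term.


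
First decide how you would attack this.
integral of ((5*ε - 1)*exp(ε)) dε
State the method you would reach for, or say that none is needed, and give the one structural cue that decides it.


Method: integration by parts — a polynomial 5*ε - 1 against the kernel exp(ε) is the signature bounded-ladder case for integration by parts.


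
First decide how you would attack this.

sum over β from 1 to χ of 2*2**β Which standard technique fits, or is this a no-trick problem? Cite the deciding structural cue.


Technique: the geometric series formula — each summand is the previous one scaled by 2; that constant multiplier is itself the geometric structure.


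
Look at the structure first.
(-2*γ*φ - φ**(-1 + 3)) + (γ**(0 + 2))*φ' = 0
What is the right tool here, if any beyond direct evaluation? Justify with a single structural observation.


Method: the homogeneous substitution — scaling γ and φ together leaves the slope fixed — it depends only on φ/γ, so substitute the ratio. A Bernoulli substitution is a fair alternative on this equation directly; the homogeneous reading takes it as given.


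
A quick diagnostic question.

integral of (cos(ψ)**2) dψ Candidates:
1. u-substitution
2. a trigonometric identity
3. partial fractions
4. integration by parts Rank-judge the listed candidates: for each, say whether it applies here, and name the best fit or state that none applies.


Diagnosis: a trigonometric identity — apply power reduction to cos(ψ)**2; each application halves the trigonometric degree.
- u-substitution — no subexpression of the integrand serves as a whole-integral substitution inner — individual terms may offer their own, but none carries its derivative as a factor of the full integrand; a working change of variable would have to be constructed from outside the expression.
- a trigonometric identity — a fit — the right tool for this form.
- partial fractions: there is no rational-function structure to decompose.
- integration by parts — not the fit here: there is no polynomial factor to ladder down — parts can still close the trigonometric product by recursion, though the identity rewrite is the direct route.


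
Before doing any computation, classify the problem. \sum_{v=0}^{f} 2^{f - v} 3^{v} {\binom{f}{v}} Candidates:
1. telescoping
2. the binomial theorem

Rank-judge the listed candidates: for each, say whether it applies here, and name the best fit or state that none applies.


Method: the binomial theorem — the summand is term v of a binomial expansion in 3 and 2; the whole sum is a single power.
- telescoping: neither a shifted-difference shape nor integer-spaced poles are present.
- the binomial theorem — a fit — the right tool for this form.


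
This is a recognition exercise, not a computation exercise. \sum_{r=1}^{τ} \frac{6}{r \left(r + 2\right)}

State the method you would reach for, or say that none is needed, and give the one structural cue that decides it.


Diagnosis: telescoping — \frac{6}{r \left(r + 2\right)} decomposes into shift-paired simple fractions; the series telescopes to finitely many boundary pieces.


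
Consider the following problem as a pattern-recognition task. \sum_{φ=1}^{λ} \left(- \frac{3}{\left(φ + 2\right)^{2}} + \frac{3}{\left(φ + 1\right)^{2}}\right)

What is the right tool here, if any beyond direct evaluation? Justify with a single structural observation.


Verdict: telescoping — the summand is built as \frac{3}{\left(φ + 1\right)^{2}} minus its own successor — adjacent terms annihilate down the line.


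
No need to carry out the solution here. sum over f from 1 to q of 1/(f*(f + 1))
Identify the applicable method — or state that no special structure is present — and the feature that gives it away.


Technique: telescoping — split 1/(f*(f + 1)) by partial fractions and the pieces are one function at shifted arguments — interior terms cancel.


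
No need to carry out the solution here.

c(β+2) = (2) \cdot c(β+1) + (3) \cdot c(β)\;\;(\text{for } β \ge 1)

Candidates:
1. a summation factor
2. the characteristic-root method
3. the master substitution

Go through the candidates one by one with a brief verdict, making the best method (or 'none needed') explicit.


Method: the characteristic-root method — the recurrence is linear and homogeneous with constant coefficients, so the ansatz r^β turns it into a polynomial equation for r.
- a summation factor — a summation factor telescopes one-step recursions; this one carries higher-order memory.
- the characteristic-root method — applicable, and directly so.
- the master substitution — with no divided-index recursive call, reindexing by powers of a base buys nothing.


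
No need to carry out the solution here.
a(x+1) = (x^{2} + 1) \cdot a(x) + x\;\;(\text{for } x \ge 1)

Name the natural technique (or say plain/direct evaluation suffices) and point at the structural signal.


Technique: a summation factor — one step of memory with a weight x^{2} + 1 that changes as the index grows — the summation-factor construction is built for this.


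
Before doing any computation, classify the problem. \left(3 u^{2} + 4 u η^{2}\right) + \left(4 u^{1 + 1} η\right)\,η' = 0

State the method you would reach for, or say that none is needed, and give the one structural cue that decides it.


Technique: the exact-equation method — because the two cross partials coincide, the form is conservative as written — recover its potential in (u, η).


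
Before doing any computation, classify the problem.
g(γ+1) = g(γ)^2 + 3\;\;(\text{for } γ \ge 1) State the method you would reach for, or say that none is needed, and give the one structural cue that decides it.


Verdict: no special technique — this one you iterate or analyze qualitatively: the nonlinearity defeats linear solution methods.


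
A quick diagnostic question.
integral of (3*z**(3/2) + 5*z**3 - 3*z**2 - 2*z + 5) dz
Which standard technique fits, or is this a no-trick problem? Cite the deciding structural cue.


Verdict: no special technique — nothing composite, nothing rational, nothing trigonometric — each constant-multiple power of z integrates by the power rule alone.


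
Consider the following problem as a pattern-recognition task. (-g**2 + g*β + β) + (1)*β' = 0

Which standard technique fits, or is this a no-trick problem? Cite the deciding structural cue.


Best approach: a linear integrating factor — linear in the unknown with genuine forcing: multiply through by the exponential of the integrated coefficient and the left side closes into one derivative.


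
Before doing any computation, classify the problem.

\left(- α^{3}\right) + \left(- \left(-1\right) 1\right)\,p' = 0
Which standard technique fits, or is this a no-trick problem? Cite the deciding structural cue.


Technique: no special technique — the slope is a pure function of α; integrate both sides and be done.


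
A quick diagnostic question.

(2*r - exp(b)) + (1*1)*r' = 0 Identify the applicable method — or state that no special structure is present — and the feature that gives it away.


Verdict: a linear integrating factor — r enters only linearly with coefficient 2; multiply by exp of the integral of 2 and the left side becomes one derivative.


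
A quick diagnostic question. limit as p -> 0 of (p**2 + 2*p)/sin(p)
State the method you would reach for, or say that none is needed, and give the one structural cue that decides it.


Diagnosis: l'Hôpital's rule (0/0) — both numerator and denominator vanish at 0: the genuine 0/0 indeterminate that l'Hôpital exists for. One could equally expand both pieces locally and compare leading terms; the rule does that in one stroke.


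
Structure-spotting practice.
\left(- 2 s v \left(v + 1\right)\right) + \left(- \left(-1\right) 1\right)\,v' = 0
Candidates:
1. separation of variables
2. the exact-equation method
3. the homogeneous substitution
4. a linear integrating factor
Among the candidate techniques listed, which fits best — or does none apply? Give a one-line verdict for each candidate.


Method: separation of variables — separating collects all v-dependence with the derivative and leaves all s-dependence opposite: variables separate. A Bernoulli substitution applies to this equation as given; separation takes the same equation in its displayed form.
- separation of variables: applies; the problem has the shape this method handles.
- the exact-equation method — the mixed-partials test fails on this split — it is not an exact differential as presented.
- the homogeneous substitution: solved for the derivative, the right side changes under joint scaling of the two variables.
- a linear integrating factor — the unknown enters nonlinearly (through a power, a denominator, or a transcendental function), which the linear integrating-factor recipe cannot absorb as-is — any repair would come from a preliminary substitution, not the factor.


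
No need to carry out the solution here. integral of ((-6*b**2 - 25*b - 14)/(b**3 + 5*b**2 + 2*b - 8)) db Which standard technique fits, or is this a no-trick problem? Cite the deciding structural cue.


Technique: partial fractions — b**3 + 5*b**2 + 2*b - 8 splits into linear pieces, so the quotient is a sum of simple fractions — decompose before integrating.


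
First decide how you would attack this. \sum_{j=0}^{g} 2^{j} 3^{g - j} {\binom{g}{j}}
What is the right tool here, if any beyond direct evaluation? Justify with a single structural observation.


Technique: the binomial theorem — the summand is term j of a binomial expansion in 2 and 3; the whole sum is a single power.


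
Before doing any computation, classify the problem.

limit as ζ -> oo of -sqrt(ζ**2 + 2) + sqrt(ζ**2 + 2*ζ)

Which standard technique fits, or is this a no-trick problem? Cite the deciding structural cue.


Verdict: conjugate multiplication — turning the difference into a conjugate-rationalized ratio makes the limit readable.


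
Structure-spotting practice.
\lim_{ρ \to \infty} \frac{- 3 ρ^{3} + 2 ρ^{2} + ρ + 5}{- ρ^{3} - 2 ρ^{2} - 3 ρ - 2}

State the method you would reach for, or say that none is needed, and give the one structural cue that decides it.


Method: dominant-term comparison — divide through by the highest power of ρ; every lower-order term dies and the dominant terms decide the limit. As a single quotient, the ∞/∞ shape would yield to repeated differentiation as well — the growth comparison gets there in one look.


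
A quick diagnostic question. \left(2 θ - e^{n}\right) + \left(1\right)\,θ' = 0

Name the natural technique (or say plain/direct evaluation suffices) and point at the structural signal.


Verdict: a linear integrating factor — the equation is linear in θ with coefficient 2; multiplying by the integrating factor exp(∫2) makes the left side a perfect derivative.


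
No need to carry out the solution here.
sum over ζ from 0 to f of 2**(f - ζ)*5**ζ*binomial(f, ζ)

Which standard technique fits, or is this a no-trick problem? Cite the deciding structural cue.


Method: the binomial theorem — binomial coefficients against complementary powers of 5 and 2: recognize the binomial expansion and resum.


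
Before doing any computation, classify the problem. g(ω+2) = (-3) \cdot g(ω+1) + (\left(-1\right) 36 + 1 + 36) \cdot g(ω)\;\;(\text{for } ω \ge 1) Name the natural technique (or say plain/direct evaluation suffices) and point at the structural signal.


Method: the characteristic-root method — the recurrence treats every index alike (constant coefficients, no forcing) — precisely the regime where r^ω trials close it.


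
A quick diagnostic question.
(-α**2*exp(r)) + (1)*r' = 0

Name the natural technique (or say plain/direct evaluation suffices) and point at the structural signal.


Method: separation of variables — the slope splits multiplicatively: α**2 carrying all α-dependence times exp(r) carrying all r-dependence — separate and integrate.


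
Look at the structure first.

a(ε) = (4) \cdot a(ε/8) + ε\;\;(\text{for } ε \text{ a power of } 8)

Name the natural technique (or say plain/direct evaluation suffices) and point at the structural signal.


Best approach: the master substitution — the argument contracts 8-fold per step: reindex ε exponentially and solve the linear recurrence in the new index.


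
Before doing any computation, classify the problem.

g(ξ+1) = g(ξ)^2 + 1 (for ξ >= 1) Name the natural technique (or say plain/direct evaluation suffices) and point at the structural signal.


Method: no special technique — the unknown enters the rule nonlinearly, not as a weighted sum — no linear method is even well-posed.


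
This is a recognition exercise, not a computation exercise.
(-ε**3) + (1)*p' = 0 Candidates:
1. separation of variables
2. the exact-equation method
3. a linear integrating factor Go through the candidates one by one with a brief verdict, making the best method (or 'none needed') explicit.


Technique: no special technique — with p absent the equation is not coupled at all: direct integration in ε.
- separation of variables — any separation here is vacuous (nothing depends on the unknown); direct integration is the honest label.
- the exact-equation method — the unknown never enters the equation — exactness holds emptily, with nothing for the method to add.
- a linear integrating factor — with the unknown absent the integrating factor is a formality; direct integration is the working structure.


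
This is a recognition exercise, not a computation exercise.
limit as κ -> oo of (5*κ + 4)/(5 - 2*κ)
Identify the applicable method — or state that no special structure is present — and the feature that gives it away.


Method: dominant-term comparison — at large κ only the top-degree terms survive; compare the leading terms and the limit falls out. Differentiating the expression as a single quotient would eventually settle it as well; matching dominant growth settles it immediately.


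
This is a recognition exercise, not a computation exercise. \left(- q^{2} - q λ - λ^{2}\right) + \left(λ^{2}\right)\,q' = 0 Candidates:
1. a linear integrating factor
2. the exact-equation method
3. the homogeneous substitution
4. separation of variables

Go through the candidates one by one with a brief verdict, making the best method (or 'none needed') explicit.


Method: the homogeneous substitution — the slope is degree-zero homogeneous: the ratio substitution v = q/λ collapses it.
- a linear integrating factor — the unknown enters nonlinearly (through a power, a denominator, or a transcendental function), which the linear integrating-factor recipe cannot absorb as-is — any repair would come from a preliminary substitution, not the factor.
- the exact-equation method — the mixed partial derivatives differ, so the left side is not a total differential.
- the homogeneous substitution — applicable, and directly so.
- separation of variables — no division isolates the independent variable from the unknown.


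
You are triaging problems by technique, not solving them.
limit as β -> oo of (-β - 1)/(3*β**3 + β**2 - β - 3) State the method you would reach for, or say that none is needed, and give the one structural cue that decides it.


Diagnosis: dominant-term comparison — as β grows, only the highest-degree terms matter — compare leading terms and read the limit off. l'Hôpital's at-infinity variant applies to the expression viewed as a single quotient; the leading-term comparison is the direct route.


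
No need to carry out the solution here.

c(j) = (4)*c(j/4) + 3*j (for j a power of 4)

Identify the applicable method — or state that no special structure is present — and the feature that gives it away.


Method: the master substitution — the argument j/4 divides the index by 4; the standard j = 4^m substitution converts it to a constant-shift recurrence.


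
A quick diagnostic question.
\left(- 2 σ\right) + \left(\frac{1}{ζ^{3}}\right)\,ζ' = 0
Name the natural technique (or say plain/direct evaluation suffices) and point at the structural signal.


Method: separation of variables — solved for the derivative, the right side splits multiplicatively into a function of each variable alone — divide and integrate each side. The equation is exact as it stands too — a potential function exists — though separation reads the split structure directly.


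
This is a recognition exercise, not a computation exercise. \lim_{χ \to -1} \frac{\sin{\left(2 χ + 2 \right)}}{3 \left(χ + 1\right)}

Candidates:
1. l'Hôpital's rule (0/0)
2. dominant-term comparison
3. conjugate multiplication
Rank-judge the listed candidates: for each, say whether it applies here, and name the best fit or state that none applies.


Best approach: l'Hôpital's rule (0/0) — substituting -1 gives 0 over 0; differentiate top and bottom once and re-evaluate. Known elementary limits would finish this too — the rule just bypasses the case analysis.
- l'Hôpital's rule (0/0) — yes — fits the structure here.
- dominant-term comparison — leading-power comparison does not apply to this form.
- conjugate multiplication: rationalization has no target — no divergent radical difference appears.
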